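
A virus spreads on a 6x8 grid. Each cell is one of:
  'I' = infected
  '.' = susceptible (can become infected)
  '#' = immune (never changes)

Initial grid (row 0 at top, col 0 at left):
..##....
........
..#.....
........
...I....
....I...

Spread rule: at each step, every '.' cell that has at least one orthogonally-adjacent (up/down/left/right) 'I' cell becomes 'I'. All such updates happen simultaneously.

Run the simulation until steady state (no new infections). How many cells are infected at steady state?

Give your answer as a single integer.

Step 0 (initial): 2 infected
Step 1: +5 new -> 7 infected
Step 2: +7 new -> 14 infected
Step 3: +8 new -> 22 infected
Step 4: +8 new -> 30 infected
Step 5: +6 new -> 36 infected
Step 6: +5 new -> 41 infected
Step 7: +3 new -> 44 infected
Step 8: +1 new -> 45 infected
Step 9: +0 new -> 45 infected

Answer: 45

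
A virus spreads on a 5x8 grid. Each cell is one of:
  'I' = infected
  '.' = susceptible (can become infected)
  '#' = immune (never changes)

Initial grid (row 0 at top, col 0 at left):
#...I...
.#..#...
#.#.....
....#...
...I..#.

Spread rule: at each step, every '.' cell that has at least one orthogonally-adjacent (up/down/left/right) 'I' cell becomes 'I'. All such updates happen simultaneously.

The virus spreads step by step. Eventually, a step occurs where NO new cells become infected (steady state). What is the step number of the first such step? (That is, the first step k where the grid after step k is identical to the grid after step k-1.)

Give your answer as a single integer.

Answer: 7

Derivation:
Step 0 (initial): 2 infected
Step 1: +5 new -> 7 infected
Step 2: +8 new -> 15 infected
Step 3: +9 new -> 24 infected
Step 4: +5 new -> 29 infected
Step 5: +2 new -> 31 infected
Step 6: +1 new -> 32 infected
Step 7: +0 new -> 32 infected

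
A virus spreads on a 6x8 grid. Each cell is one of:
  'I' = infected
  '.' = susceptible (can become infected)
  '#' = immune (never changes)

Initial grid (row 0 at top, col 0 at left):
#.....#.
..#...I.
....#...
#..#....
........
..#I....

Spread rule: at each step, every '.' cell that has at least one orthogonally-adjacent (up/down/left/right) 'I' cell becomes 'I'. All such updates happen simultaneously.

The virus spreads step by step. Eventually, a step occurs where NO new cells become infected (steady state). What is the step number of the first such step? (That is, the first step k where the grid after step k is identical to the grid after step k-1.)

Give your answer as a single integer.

Step 0 (initial): 2 infected
Step 1: +5 new -> 7 infected
Step 2: +9 new -> 16 infected
Step 3: +10 new -> 26 infected
Step 4: +8 new -> 34 infected
Step 5: +3 new -> 37 infected
Step 6: +3 new -> 40 infected
Step 7: +1 new -> 41 infected
Step 8: +0 new -> 41 infected

Answer: 8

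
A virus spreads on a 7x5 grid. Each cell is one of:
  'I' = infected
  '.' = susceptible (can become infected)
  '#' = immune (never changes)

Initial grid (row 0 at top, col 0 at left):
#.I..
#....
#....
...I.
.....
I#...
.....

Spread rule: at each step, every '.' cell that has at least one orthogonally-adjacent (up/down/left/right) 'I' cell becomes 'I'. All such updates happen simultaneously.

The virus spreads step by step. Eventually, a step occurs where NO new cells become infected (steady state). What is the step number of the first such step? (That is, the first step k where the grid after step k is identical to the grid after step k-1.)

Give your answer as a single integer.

Step 0 (initial): 3 infected
Step 1: +9 new -> 12 infected
Step 2: +12 new -> 24 infected
Step 3: +6 new -> 30 infected
Step 4: +1 new -> 31 infected
Step 5: +0 new -> 31 infected

Answer: 5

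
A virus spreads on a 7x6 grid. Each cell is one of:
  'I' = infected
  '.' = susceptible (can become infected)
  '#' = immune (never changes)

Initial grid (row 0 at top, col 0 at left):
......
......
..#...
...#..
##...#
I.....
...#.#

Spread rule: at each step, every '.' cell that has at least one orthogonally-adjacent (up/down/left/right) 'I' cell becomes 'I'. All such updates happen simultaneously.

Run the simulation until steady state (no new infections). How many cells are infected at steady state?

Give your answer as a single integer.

Answer: 35

Derivation:
Step 0 (initial): 1 infected
Step 1: +2 new -> 3 infected
Step 2: +2 new -> 5 infected
Step 3: +3 new -> 8 infected
Step 4: +3 new -> 11 infected
Step 5: +4 new -> 15 infected
Step 6: +3 new -> 18 infected
Step 7: +4 new -> 22 infected
Step 8: +6 new -> 28 infected
Step 9: +5 new -> 33 infected
Step 10: +2 new -> 35 infected
Step 11: +0 new -> 35 infected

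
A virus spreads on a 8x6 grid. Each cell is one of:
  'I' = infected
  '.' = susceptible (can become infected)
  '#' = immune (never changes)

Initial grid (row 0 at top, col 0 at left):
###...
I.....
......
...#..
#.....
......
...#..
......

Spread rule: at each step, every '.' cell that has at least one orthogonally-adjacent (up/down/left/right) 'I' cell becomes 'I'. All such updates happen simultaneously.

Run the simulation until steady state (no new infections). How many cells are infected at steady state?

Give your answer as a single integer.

Answer: 42

Derivation:
Step 0 (initial): 1 infected
Step 1: +2 new -> 3 infected
Step 2: +3 new -> 6 infected
Step 3: +3 new -> 9 infected
Step 4: +5 new -> 14 infected
Step 5: +5 new -> 19 infected
Step 6: +7 new -> 26 infected
Step 7: +6 new -> 32 infected
Step 8: +4 new -> 36 infected
Step 9: +3 new -> 39 infected
Step 10: +2 new -> 41 infected
Step 11: +1 new -> 42 infected
Step 12: +0 new -> 42 infected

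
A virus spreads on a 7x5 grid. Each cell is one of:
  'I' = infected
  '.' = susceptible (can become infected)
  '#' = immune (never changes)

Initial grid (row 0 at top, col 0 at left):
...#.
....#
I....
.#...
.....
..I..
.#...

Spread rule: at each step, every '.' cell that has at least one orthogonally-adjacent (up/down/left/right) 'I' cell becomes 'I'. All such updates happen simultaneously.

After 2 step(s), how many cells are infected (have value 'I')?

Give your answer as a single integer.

Step 0 (initial): 2 infected
Step 1: +7 new -> 9 infected
Step 2: +10 new -> 19 infected

Answer: 19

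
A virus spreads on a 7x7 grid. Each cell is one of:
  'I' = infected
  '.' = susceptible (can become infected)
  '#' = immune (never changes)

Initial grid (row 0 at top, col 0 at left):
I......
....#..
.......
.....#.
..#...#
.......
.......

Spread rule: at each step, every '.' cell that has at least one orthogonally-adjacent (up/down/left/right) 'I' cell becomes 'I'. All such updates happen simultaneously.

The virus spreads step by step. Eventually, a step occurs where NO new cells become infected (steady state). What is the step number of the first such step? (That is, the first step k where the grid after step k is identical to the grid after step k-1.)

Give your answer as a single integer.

Answer: 13

Derivation:
Step 0 (initial): 1 infected
Step 1: +2 new -> 3 infected
Step 2: +3 new -> 6 infected
Step 3: +4 new -> 10 infected
Step 4: +5 new -> 15 infected
Step 5: +5 new -> 20 infected
Step 6: +6 new -> 26 infected
Step 7: +6 new -> 32 infected
Step 8: +4 new -> 36 infected
Step 9: +4 new -> 40 infected
Step 10: +2 new -> 42 infected
Step 11: +2 new -> 44 infected
Step 12: +1 new -> 45 infected
Step 13: +0 new -> 45 infected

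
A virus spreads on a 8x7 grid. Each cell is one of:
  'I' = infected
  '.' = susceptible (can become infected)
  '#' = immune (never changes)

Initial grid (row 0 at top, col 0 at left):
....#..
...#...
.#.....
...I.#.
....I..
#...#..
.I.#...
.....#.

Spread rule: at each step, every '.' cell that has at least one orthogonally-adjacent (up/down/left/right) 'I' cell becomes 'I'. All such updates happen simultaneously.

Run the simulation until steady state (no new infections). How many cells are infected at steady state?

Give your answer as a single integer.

Answer: 48

Derivation:
Step 0 (initial): 3 infected
Step 1: +9 new -> 12 infected
Step 2: +11 new -> 23 infected
Step 3: +9 new -> 32 infected
Step 4: +8 new -> 40 infected
Step 5: +6 new -> 46 infected
Step 6: +2 new -> 48 infected
Step 7: +0 new -> 48 infected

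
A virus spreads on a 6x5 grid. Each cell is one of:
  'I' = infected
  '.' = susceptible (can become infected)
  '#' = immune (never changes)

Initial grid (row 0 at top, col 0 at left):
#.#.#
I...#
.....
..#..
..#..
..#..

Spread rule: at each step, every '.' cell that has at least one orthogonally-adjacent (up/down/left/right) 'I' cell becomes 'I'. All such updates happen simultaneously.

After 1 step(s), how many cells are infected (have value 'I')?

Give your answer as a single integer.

Step 0 (initial): 1 infected
Step 1: +2 new -> 3 infected

Answer: 3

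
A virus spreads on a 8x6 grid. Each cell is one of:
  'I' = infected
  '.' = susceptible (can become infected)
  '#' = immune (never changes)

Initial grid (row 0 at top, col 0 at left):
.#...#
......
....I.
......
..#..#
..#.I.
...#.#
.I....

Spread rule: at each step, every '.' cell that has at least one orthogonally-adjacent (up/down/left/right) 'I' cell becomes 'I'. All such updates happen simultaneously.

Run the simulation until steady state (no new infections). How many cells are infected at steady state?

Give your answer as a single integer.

Step 0 (initial): 3 infected
Step 1: +11 new -> 14 infected
Step 2: +12 new -> 26 infected
Step 3: +7 new -> 33 infected
Step 4: +5 new -> 38 infected
Step 5: +2 new -> 40 infected
Step 6: +1 new -> 41 infected
Step 7: +0 new -> 41 infected

Answer: 41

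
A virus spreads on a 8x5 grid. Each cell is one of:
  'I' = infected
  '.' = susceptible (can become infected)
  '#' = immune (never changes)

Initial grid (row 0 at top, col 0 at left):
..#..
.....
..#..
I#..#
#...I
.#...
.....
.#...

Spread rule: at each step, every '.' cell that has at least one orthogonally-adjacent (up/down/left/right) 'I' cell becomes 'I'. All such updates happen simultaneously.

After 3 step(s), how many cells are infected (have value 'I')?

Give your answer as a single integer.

Step 0 (initial): 2 infected
Step 1: +3 new -> 5 infected
Step 2: +6 new -> 11 infected
Step 3: +8 new -> 19 infected

Answer: 19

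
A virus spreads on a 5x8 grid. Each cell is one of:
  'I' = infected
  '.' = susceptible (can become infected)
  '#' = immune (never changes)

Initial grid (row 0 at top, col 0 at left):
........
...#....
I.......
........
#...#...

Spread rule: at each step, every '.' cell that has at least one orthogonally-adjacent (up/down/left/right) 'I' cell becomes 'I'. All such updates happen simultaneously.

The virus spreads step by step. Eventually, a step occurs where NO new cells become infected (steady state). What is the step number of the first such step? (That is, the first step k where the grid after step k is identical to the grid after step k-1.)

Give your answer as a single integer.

Step 0 (initial): 1 infected
Step 1: +3 new -> 4 infected
Step 2: +4 new -> 8 infected
Step 3: +5 new -> 13 infected
Step 4: +4 new -> 17 infected
Step 5: +5 new -> 22 infected
Step 6: +4 new -> 26 infected
Step 7: +5 new -> 31 infected
Step 8: +4 new -> 35 infected
Step 9: +2 new -> 37 infected
Step 10: +0 new -> 37 infected

Answer: 10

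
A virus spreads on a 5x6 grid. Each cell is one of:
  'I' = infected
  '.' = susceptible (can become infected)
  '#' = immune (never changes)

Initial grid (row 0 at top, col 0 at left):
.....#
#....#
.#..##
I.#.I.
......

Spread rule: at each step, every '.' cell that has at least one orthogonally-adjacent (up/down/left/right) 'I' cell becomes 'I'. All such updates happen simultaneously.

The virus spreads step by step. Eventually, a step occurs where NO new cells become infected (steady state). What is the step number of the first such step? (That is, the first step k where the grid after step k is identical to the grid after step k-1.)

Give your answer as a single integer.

Answer: 8

Derivation:
Step 0 (initial): 2 infected
Step 1: +6 new -> 8 infected
Step 2: +4 new -> 12 infected
Step 3: +3 new -> 15 infected
Step 4: +3 new -> 18 infected
Step 5: +3 new -> 21 infected
Step 6: +1 new -> 22 infected
Step 7: +1 new -> 23 infected
Step 8: +0 new -> 23 infected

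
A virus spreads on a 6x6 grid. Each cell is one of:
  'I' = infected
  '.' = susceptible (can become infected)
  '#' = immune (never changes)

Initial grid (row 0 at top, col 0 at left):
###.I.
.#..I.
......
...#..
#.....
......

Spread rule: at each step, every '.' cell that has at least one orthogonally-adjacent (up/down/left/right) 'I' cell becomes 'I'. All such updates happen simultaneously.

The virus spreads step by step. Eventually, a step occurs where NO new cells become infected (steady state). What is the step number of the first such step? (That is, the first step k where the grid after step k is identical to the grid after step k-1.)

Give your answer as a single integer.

Step 0 (initial): 2 infected
Step 1: +5 new -> 7 infected
Step 2: +4 new -> 11 infected
Step 3: +3 new -> 14 infected
Step 4: +5 new -> 19 infected
Step 5: +5 new -> 24 infected
Step 6: +4 new -> 28 infected
Step 7: +1 new -> 29 infected
Step 8: +1 new -> 30 infected
Step 9: +0 new -> 30 infected

Answer: 9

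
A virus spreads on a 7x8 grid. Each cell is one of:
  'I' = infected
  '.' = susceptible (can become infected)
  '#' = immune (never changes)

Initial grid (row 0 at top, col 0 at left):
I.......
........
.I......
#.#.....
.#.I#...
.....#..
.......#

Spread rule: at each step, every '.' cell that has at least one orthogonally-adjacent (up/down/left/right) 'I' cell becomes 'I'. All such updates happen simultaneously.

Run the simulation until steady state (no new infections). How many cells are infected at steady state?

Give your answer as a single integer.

Answer: 50

Derivation:
Step 0 (initial): 3 infected
Step 1: +9 new -> 12 infected
Step 2: +7 new -> 19 infected
Step 3: +7 new -> 26 infected
Step 4: +8 new -> 34 infected
Step 5: +8 new -> 42 infected
Step 6: +5 new -> 47 infected
Step 7: +3 new -> 50 infected
Step 8: +0 new -> 50 infected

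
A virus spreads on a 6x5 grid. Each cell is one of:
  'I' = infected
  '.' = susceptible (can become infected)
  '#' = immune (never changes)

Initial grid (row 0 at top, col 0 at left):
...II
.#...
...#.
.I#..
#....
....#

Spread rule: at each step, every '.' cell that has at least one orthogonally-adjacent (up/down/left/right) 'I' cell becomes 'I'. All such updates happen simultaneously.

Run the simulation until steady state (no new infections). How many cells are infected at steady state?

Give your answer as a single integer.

Step 0 (initial): 3 infected
Step 1: +6 new -> 9 infected
Step 2: +7 new -> 16 infected
Step 3: +6 new -> 22 infected
Step 4: +3 new -> 25 infected
Step 5: +0 new -> 25 infected

Answer: 25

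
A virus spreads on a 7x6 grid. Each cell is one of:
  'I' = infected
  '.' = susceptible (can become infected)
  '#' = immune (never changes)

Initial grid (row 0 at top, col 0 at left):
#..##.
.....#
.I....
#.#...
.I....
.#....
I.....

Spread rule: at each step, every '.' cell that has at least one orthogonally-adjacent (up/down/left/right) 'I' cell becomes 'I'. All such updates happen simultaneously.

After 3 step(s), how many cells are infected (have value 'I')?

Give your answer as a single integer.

Answer: 25

Derivation:
Step 0 (initial): 3 infected
Step 1: +8 new -> 11 infected
Step 2: +7 new -> 18 infected
Step 3: +7 new -> 25 infected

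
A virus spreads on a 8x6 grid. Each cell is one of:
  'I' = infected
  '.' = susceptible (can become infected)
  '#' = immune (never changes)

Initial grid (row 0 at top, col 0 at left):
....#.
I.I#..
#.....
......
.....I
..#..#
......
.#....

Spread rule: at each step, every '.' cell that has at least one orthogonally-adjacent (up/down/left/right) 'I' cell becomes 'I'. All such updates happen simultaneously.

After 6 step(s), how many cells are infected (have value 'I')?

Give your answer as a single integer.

Answer: 40

Derivation:
Step 0 (initial): 3 infected
Step 1: +6 new -> 9 infected
Step 2: +9 new -> 18 infected
Step 3: +7 new -> 25 infected
Step 4: +7 new -> 32 infected
Step 5: +5 new -> 37 infected
Step 6: +3 new -> 40 infected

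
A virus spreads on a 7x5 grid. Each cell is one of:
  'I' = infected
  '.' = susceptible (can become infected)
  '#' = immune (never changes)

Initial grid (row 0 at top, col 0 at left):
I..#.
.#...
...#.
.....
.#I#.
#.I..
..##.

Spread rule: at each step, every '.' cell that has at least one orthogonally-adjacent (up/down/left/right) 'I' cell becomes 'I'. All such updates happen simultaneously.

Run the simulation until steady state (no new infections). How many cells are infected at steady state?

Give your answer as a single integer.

Step 0 (initial): 3 infected
Step 1: +5 new -> 8 infected
Step 2: +7 new -> 15 infected
Step 3: +7 new -> 22 infected
Step 4: +3 new -> 25 infected
Step 5: +1 new -> 26 infected
Step 6: +1 new -> 27 infected
Step 7: +0 new -> 27 infected

Answer: 27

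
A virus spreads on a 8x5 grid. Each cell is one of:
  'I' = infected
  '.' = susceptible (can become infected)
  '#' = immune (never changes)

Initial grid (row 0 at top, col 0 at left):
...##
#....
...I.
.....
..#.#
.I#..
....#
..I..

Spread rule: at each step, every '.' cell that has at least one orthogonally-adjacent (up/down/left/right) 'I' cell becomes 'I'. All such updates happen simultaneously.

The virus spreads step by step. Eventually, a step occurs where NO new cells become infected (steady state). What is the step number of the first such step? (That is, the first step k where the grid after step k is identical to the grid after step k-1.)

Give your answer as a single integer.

Step 0 (initial): 3 infected
Step 1: +10 new -> 13 infected
Step 2: +12 new -> 25 infected
Step 3: +5 new -> 30 infected
Step 4: +2 new -> 32 infected
Step 5: +1 new -> 33 infected
Step 6: +0 new -> 33 infected

Answer: 6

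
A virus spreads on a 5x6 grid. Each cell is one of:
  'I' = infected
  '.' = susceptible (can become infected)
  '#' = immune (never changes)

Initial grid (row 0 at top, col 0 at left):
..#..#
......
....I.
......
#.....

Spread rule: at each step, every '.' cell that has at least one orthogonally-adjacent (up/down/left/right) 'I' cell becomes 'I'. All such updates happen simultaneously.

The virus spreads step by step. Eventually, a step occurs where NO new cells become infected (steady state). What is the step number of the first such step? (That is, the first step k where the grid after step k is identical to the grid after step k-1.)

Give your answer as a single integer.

Answer: 7

Derivation:
Step 0 (initial): 1 infected
Step 1: +4 new -> 5 infected
Step 2: +7 new -> 12 infected
Step 3: +6 new -> 18 infected
Step 4: +4 new -> 22 infected
Step 5: +4 new -> 26 infected
Step 6: +1 new -> 27 infected
Step 7: +0 new -> 27 infected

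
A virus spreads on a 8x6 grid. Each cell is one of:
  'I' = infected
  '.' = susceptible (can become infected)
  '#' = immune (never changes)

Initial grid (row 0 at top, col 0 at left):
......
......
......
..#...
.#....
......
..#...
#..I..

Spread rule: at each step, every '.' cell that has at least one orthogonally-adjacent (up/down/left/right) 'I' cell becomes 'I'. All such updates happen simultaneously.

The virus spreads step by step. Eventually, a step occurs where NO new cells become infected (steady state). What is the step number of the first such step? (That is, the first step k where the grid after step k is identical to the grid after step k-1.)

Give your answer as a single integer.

Answer: 11

Derivation:
Step 0 (initial): 1 infected
Step 1: +3 new -> 4 infected
Step 2: +4 new -> 8 infected
Step 3: +5 new -> 13 infected
Step 4: +6 new -> 19 infected
Step 5: +4 new -> 23 infected
Step 6: +5 new -> 28 infected
Step 7: +6 new -> 34 infected
Step 8: +6 new -> 40 infected
Step 9: +3 new -> 43 infected
Step 10: +1 new -> 44 infected
Step 11: +0 new -> 44 infected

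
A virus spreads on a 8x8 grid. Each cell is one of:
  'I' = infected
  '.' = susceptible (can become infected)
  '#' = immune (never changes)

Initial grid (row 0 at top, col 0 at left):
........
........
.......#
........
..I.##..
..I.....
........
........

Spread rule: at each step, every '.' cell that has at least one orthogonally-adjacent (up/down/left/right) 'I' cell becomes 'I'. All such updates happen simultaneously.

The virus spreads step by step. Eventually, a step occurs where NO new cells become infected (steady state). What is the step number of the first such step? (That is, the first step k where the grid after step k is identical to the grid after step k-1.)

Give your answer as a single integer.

Answer: 10

Derivation:
Step 0 (initial): 2 infected
Step 1: +6 new -> 8 infected
Step 2: +9 new -> 17 infected
Step 3: +10 new -> 27 infected
Step 4: +10 new -> 37 infected
Step 5: +10 new -> 47 infected
Step 6: +8 new -> 55 infected
Step 7: +3 new -> 58 infected
Step 8: +2 new -> 60 infected
Step 9: +1 new -> 61 infected
Step 10: +0 new -> 61 infected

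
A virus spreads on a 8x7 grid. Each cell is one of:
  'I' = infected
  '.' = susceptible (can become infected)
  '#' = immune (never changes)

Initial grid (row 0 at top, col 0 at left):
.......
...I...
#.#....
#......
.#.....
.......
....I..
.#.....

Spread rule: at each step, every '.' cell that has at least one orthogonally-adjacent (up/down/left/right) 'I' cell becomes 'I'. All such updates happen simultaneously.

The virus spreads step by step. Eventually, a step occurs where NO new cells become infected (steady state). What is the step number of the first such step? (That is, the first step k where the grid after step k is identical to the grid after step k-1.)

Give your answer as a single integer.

Answer: 7

Derivation:
Step 0 (initial): 2 infected
Step 1: +8 new -> 10 infected
Step 2: +13 new -> 23 infected
Step 3: +15 new -> 38 infected
Step 4: +9 new -> 47 infected
Step 5: +3 new -> 50 infected
Step 6: +1 new -> 51 infected
Step 7: +0 new -> 51 infected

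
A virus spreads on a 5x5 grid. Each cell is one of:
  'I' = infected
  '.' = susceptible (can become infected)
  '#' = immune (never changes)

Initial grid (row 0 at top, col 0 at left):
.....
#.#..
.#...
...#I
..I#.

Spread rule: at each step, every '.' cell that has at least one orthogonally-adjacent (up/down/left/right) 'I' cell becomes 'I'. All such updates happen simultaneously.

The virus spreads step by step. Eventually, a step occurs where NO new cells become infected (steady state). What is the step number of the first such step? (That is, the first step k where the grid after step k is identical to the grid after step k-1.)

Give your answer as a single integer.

Step 0 (initial): 2 infected
Step 1: +4 new -> 6 infected
Step 2: +5 new -> 11 infected
Step 3: +3 new -> 14 infected
Step 4: +2 new -> 16 infected
Step 5: +1 new -> 17 infected
Step 6: +1 new -> 18 infected
Step 7: +2 new -> 20 infected
Step 8: +0 new -> 20 infected

Answer: 8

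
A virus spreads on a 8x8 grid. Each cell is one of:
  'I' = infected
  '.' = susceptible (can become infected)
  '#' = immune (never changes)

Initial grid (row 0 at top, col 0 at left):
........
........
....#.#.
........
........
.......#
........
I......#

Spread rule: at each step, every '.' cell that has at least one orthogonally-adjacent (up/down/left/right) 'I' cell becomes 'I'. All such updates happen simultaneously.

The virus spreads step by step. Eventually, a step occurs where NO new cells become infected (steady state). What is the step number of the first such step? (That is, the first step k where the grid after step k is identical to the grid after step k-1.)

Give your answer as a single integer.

Answer: 15

Derivation:
Step 0 (initial): 1 infected
Step 1: +2 new -> 3 infected
Step 2: +3 new -> 6 infected
Step 3: +4 new -> 10 infected
Step 4: +5 new -> 15 infected
Step 5: +6 new -> 21 infected
Step 6: +7 new -> 28 infected
Step 7: +7 new -> 35 infected
Step 8: +7 new -> 42 infected
Step 9: +4 new -> 46 infected
Step 10: +5 new -> 51 infected
Step 11: +3 new -> 54 infected
Step 12: +3 new -> 57 infected
Step 13: +2 new -> 59 infected
Step 14: +1 new -> 60 infected
Step 15: +0 new -> 60 infected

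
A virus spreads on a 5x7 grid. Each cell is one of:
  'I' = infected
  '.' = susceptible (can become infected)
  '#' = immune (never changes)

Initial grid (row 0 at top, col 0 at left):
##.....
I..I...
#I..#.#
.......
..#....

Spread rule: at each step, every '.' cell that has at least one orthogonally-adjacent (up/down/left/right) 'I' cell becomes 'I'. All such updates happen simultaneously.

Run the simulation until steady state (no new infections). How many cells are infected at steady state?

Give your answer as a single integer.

Answer: 29

Derivation:
Step 0 (initial): 3 infected
Step 1: +7 new -> 10 infected
Step 2: +7 new -> 17 infected
Step 3: +6 new -> 23 infected
Step 4: +3 new -> 26 infected
Step 5: +2 new -> 28 infected
Step 6: +1 new -> 29 infected
Step 7: +0 new -> 29 infected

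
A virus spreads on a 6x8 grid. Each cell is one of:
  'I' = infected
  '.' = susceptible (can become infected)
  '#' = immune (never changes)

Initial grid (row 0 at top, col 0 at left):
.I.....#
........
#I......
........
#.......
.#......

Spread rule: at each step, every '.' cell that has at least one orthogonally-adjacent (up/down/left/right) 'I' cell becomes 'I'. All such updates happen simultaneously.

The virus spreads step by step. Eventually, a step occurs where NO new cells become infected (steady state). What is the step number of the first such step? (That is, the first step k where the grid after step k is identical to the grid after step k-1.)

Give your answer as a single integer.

Answer: 10

Derivation:
Step 0 (initial): 2 infected
Step 1: +5 new -> 7 infected
Step 2: +7 new -> 14 infected
Step 3: +5 new -> 19 infected
Step 4: +6 new -> 25 infected
Step 5: +6 new -> 31 infected
Step 6: +5 new -> 36 infected
Step 7: +4 new -> 40 infected
Step 8: +2 new -> 42 infected
Step 9: +1 new -> 43 infected
Step 10: +0 new -> 43 infected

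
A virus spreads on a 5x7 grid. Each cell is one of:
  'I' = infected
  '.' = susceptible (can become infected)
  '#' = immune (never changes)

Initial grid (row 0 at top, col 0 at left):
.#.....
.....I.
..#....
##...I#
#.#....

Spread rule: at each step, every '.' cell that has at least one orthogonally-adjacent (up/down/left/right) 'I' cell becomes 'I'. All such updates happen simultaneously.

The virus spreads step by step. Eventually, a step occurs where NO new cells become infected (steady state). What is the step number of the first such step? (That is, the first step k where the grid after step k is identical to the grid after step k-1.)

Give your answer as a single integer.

Answer: 7

Derivation:
Step 0 (initial): 2 infected
Step 1: +6 new -> 8 infected
Step 2: +8 new -> 16 infected
Step 3: +5 new -> 21 infected
Step 4: +2 new -> 23 infected
Step 5: +2 new -> 25 infected
Step 6: +2 new -> 27 infected
Step 7: +0 new -> 27 infected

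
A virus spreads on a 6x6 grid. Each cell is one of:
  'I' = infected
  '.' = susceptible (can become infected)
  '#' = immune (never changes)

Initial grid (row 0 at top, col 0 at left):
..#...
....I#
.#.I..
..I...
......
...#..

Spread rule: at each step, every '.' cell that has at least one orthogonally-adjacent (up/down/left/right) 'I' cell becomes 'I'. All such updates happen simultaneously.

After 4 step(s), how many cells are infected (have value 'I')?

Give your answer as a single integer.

Answer: 30

Derivation:
Step 0 (initial): 3 infected
Step 1: +7 new -> 10 infected
Step 2: +9 new -> 19 infected
Step 3: +6 new -> 25 infected
Step 4: +5 new -> 30 infected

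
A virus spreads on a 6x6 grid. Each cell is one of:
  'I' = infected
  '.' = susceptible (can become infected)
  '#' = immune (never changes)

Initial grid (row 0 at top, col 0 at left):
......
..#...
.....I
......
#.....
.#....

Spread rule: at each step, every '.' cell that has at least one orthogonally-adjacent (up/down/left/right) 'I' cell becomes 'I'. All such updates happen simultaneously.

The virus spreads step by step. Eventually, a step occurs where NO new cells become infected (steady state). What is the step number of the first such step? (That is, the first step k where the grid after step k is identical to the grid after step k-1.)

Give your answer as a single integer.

Answer: 8

Derivation:
Step 0 (initial): 1 infected
Step 1: +3 new -> 4 infected
Step 2: +5 new -> 9 infected
Step 3: +6 new -> 15 infected
Step 4: +5 new -> 20 infected
Step 5: +6 new -> 26 infected
Step 6: +5 new -> 31 infected
Step 7: +1 new -> 32 infected
Step 8: +0 new -> 32 infected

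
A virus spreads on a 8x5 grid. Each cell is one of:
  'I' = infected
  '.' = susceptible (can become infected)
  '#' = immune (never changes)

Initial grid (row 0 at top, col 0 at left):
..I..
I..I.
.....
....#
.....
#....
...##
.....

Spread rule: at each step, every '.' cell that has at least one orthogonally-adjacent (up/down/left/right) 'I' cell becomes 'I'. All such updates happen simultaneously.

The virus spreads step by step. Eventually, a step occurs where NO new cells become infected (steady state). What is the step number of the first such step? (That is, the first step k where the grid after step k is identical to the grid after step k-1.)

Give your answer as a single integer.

Answer: 10

Derivation:
Step 0 (initial): 3 infected
Step 1: +8 new -> 11 infected
Step 2: +6 new -> 17 infected
Step 3: +4 new -> 21 infected
Step 4: +4 new -> 25 infected
Step 5: +3 new -> 28 infected
Step 6: +2 new -> 30 infected
Step 7: +3 new -> 33 infected
Step 8: +2 new -> 35 infected
Step 9: +1 new -> 36 infected
Step 10: +0 new -> 36 infected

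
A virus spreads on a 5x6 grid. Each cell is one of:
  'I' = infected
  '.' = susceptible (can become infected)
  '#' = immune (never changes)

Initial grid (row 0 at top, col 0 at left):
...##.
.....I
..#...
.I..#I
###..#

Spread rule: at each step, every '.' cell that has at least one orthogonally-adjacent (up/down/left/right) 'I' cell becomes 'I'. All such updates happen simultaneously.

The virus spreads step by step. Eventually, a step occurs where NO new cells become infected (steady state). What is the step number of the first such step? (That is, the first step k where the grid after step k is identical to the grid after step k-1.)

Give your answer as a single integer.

Step 0 (initial): 3 infected
Step 1: +6 new -> 9 infected
Step 2: +5 new -> 14 infected
Step 3: +5 new -> 19 infected
Step 4: +3 new -> 22 infected
Step 5: +0 new -> 22 infected

Answer: 5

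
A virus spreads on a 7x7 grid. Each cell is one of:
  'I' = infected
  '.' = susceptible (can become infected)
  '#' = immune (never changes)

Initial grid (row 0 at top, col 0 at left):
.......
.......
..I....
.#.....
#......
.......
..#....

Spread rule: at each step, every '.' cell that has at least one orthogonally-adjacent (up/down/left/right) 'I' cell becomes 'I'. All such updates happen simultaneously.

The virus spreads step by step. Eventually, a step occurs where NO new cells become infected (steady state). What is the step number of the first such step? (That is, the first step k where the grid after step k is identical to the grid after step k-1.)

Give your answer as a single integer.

Step 0 (initial): 1 infected
Step 1: +4 new -> 5 infected
Step 2: +7 new -> 12 infected
Step 3: +10 new -> 22 infected
Step 4: +8 new -> 30 infected
Step 5: +8 new -> 38 infected
Step 6: +5 new -> 43 infected
Step 7: +2 new -> 45 infected
Step 8: +1 new -> 46 infected
Step 9: +0 new -> 46 infected

Answer: 9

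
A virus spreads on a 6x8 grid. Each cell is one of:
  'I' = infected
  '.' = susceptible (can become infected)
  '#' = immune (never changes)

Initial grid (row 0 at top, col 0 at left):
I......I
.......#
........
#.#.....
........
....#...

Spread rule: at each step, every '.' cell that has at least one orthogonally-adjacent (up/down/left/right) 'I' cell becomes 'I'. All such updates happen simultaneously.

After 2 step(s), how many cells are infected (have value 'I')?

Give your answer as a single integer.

Step 0 (initial): 2 infected
Step 1: +3 new -> 5 infected
Step 2: +5 new -> 10 infected

Answer: 10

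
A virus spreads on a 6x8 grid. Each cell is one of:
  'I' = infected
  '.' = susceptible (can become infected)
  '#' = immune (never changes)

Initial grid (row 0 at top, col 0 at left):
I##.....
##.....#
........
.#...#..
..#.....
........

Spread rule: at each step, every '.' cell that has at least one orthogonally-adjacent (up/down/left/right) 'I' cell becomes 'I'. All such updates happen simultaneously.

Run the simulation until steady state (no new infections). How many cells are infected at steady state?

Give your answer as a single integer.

Step 0 (initial): 1 infected
Step 1: +0 new -> 1 infected

Answer: 1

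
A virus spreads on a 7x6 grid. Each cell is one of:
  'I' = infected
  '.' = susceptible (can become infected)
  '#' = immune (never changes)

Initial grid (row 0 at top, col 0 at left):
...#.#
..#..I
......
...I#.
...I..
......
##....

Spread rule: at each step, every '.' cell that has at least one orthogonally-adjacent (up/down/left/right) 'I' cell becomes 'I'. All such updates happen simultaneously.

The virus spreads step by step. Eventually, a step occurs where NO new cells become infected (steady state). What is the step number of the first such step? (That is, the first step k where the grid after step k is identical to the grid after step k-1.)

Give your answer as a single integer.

Answer: 7

Derivation:
Step 0 (initial): 3 infected
Step 1: +7 new -> 10 infected
Step 2: +11 new -> 21 infected
Step 3: +7 new -> 28 infected
Step 4: +4 new -> 32 infected
Step 5: +2 new -> 34 infected
Step 6: +2 new -> 36 infected
Step 7: +0 new -> 36 infected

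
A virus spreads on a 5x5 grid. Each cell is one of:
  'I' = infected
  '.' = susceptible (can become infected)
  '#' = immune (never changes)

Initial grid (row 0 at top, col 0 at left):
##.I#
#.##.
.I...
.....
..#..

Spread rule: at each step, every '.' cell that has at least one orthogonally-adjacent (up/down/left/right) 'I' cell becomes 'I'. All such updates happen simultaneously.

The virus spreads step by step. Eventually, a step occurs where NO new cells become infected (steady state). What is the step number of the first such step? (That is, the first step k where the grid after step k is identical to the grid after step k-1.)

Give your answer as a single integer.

Answer: 6

Derivation:
Step 0 (initial): 2 infected
Step 1: +5 new -> 7 infected
Step 2: +4 new -> 11 infected
Step 3: +3 new -> 14 infected
Step 4: +3 new -> 17 infected
Step 5: +1 new -> 18 infected
Step 6: +0 new -> 18 infected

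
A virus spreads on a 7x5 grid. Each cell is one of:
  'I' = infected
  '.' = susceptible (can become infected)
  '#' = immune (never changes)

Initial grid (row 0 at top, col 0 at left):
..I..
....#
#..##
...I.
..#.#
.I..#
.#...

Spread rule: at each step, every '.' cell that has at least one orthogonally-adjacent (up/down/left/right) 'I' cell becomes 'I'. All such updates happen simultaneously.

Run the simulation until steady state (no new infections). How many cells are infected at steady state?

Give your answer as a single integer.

Answer: 27

Derivation:
Step 0 (initial): 3 infected
Step 1: +9 new -> 12 infected
Step 2: +10 new -> 22 infected
Step 3: +4 new -> 26 infected
Step 4: +1 new -> 27 infected
Step 5: +0 new -> 27 infected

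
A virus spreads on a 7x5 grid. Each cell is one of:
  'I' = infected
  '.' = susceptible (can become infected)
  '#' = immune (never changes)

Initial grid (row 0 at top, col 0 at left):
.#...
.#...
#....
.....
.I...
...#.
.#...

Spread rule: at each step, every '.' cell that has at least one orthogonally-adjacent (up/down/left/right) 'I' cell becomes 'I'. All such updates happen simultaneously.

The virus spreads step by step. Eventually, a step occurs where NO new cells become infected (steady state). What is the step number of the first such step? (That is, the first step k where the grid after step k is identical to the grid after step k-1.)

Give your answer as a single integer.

Answer: 8

Derivation:
Step 0 (initial): 1 infected
Step 1: +4 new -> 5 infected
Step 2: +6 new -> 11 infected
Step 3: +5 new -> 16 infected
Step 4: +5 new -> 21 infected
Step 5: +4 new -> 25 infected
Step 6: +2 new -> 27 infected
Step 7: +1 new -> 28 infected
Step 8: +0 new -> 28 infected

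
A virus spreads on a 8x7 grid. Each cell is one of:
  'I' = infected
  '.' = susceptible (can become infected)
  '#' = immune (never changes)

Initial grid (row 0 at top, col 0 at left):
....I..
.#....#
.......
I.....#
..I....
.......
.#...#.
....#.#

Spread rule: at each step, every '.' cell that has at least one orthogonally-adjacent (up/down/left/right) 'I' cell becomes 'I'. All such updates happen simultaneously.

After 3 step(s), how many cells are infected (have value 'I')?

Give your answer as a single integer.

Step 0 (initial): 3 infected
Step 1: +10 new -> 13 infected
Step 2: +14 new -> 27 infected
Step 3: +11 new -> 38 infected

Answer: 38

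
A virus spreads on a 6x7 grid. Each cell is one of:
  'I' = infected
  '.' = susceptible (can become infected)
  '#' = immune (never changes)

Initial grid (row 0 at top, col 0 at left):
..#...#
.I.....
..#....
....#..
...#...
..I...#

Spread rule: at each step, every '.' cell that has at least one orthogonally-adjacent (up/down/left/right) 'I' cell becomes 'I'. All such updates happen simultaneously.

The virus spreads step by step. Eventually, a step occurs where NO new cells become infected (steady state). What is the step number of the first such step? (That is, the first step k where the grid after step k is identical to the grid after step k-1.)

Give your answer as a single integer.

Step 0 (initial): 2 infected
Step 1: +7 new -> 9 infected
Step 2: +8 new -> 17 infected
Step 3: +8 new -> 25 infected
Step 4: +4 new -> 29 infected
Step 5: +5 new -> 34 infected
Step 6: +2 new -> 36 infected
Step 7: +0 new -> 36 infected

Answer: 7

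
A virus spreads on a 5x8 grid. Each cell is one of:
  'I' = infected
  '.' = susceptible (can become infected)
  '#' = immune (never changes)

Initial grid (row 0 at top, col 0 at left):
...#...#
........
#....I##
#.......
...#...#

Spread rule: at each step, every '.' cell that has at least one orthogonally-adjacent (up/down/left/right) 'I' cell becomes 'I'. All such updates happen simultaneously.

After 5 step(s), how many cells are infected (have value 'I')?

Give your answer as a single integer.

Answer: 27

Derivation:
Step 0 (initial): 1 infected
Step 1: +3 new -> 4 infected
Step 2: +7 new -> 11 infected
Step 3: +9 new -> 20 infected
Step 4: +3 new -> 23 infected
Step 5: +4 new -> 27 infected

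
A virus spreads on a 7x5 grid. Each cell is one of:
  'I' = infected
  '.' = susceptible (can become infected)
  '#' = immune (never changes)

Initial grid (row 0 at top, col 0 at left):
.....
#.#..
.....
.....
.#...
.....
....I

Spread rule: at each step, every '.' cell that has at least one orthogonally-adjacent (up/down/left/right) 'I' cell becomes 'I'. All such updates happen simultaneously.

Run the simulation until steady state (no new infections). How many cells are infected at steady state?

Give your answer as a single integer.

Step 0 (initial): 1 infected
Step 1: +2 new -> 3 infected
Step 2: +3 new -> 6 infected
Step 3: +4 new -> 10 infected
Step 4: +5 new -> 15 infected
Step 5: +4 new -> 19 infected
Step 6: +5 new -> 24 infected
Step 7: +3 new -> 27 infected
Step 8: +3 new -> 30 infected
Step 9: +1 new -> 31 infected
Step 10: +1 new -> 32 infected
Step 11: +0 new -> 32 infected

Answer: 32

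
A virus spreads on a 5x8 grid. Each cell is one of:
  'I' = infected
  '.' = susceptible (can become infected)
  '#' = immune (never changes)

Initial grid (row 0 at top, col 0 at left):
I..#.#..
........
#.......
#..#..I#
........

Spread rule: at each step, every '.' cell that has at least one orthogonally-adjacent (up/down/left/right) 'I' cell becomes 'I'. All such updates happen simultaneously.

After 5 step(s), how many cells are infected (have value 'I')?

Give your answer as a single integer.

Step 0 (initial): 2 infected
Step 1: +5 new -> 7 infected
Step 2: +8 new -> 15 infected
Step 3: +7 new -> 22 infected
Step 4: +7 new -> 29 infected
Step 5: +4 new -> 33 infected

Answer: 33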